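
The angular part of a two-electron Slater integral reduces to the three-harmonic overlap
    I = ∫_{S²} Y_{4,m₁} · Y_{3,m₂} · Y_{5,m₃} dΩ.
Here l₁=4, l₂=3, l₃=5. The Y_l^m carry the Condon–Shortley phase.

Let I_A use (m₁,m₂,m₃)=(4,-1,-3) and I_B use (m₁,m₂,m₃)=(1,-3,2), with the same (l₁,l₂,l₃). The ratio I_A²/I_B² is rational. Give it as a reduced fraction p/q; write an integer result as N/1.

112/125

Same 4,3,5: normalisation and zero-m 3j drop out of the ratio.
A: Δ: 2! 6! 4! / 13! → 1/180180; sum: t=0:+1/5760 = 1/5760; 3j²(4 3 5; 4 -1 -3) = Δ·Π!·Σ² = 56/2145  (sign +1)
B: Δ: 2! 6! 4! / 13! → 1/180180; sum: t=0:+1/1728 = 1/1728; 3j²(4 3 5; 1 -3 2) = Δ·Π!·Σ² = 25/858  (sign -1)
I_A²/I_B² = (56/2145)/(25/858) = 112/125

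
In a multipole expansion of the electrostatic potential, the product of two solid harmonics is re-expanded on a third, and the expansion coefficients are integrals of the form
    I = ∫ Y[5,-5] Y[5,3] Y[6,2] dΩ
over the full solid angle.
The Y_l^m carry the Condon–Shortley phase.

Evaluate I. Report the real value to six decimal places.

0.140602

Checks pass: Σm=0; 16 even; l₃=6∈[0,10].
(2·5+1)(2·5+1)(2·6+1) = 1573
Δ: 4! 6! 6! / 17! → 1/28588560
sum: t=0:+1/345600 t=1:−1/13824 t=2:+1/5184 t=3:−1/13824 t=4:+1/345600 = 7/129600
3j²(5 5 6; 0 0 0) = Δ·Π!·Σ² = 80/7293  (sign +1)
sum: t=4:+1/829440 = 1/829440
3j²(5 5 6; -5 3 2) = Δ·Π!·Σ² = 35/2431  (sign +1)
combine: 4πI² = 1573·80/7293·35/2431 = 2800/11271
take √, sign +1: I = 0.14060244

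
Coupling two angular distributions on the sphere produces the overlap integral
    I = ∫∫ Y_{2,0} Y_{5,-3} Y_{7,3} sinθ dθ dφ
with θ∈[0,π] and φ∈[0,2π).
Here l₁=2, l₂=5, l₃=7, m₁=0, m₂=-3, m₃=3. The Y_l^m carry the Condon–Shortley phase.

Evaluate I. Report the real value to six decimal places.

-0.186208

Checks pass: Σm=0; 14 even; l₃=7∈[3,7].
(2·2+1)(2·5+1)(2·7+1) = 825
Δ: 0! 4! 10! / 15! → 1/15015
sum: t=0:+1/57600 = 1/57600
3j²(2 5 7; 0 0 0) = Δ·Π!·Σ² = 21/715  (sign -1)
sum: t=0:+1/322560 = 1/322560
3j²(2 5 7; 0 -3 3) = Δ·Π!·Σ² = 18/1001  (sign +1)
combine: 4πI² = 825·21/715·18/1001 = 810/1859
take √, sign -1: I = -0.18620781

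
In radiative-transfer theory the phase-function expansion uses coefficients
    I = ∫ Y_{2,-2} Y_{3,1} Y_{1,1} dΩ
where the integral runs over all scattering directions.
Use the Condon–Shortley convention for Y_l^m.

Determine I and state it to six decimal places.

Rules hold: Σm=0, L=6 even, 1≤1≤5.
N = 5·7·3 = 105
Δ = 4!·0!·2!/7! = 1/105
Racah Σ t=2..2: t=2:+1/4 = 1/4
⇒ 3j(2 3 1; 0 0 0)² = 3/35, sgn -1
Racah Σ t=4..4: t=4:+1/48 = 1/48
⇒ 3j(2 3 1; -2 1 1)² = 1/105, sgn +1
4πI² = N·(3j₀)²·(3jₘ)² = 3/35
I = -1·√(0.0857143/4π) = -0.08258890

-0.082589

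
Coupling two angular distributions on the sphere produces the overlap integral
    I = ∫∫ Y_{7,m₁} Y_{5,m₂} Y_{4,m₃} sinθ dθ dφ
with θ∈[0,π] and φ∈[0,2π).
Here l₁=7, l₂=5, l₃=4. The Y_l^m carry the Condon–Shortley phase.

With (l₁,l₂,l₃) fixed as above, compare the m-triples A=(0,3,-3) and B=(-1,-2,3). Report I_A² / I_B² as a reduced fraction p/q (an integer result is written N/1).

Same 7,5,4: normalisation and zero-m 3j drop out of the ratio.
A: Δ: 8! 6! 2! / 17! → 1/6126120; sum: t=6:+1/345600 t=7:−1/3628800 = 19/7257600; 3j²(7 5 4; 0 3 -3) = Δ·Π!·Σ² = 2527/218790  (sign -1)
B: Δ: 8! 6! 2! / 17! → 1/6126120; sum: t=2:+1/1036800 t=3:−1/172800 = -1/207360; 3j²(7 5 4; -1 -2 3) = Δ·Π!·Σ² = 245/14586  (sign +1)
I_A²/I_B² = (2527/218790)/(245/14586) = 361/525

361/525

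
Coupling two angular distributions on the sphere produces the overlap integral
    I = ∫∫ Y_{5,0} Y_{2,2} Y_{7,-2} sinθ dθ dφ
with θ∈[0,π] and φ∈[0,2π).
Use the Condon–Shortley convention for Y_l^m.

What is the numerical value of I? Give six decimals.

0.127204

Rules hold: Σm=0, L=14 even, 3≤7≤7.
N = 11·5·15 = 825
Δ = 0!·10!·4!/15! = 1/15015
Racah Σ t=0..0: t=0:+1/57600 = 1/57600
⇒ 3j(5 2 7; 0 0 0)² = 21/715, sgn -1
Racah Σ t=0..0: t=0:+1/345600 = 1/345600
⇒ 3j(5 2 7; 0 2 -2)² = 6/715, sgn -1
4πI² = N·(3j₀)²·(3jₘ)² = 378/1859
I = +1·√(0.203335/4π) = 0.12720415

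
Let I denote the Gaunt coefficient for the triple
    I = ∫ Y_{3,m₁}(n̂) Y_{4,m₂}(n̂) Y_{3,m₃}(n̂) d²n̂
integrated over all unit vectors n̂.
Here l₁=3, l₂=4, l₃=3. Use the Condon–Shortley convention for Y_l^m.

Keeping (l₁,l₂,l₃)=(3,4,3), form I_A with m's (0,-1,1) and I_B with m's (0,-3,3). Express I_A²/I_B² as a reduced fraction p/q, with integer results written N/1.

Shared (l₁,l₂,l₃)=(3,4,3): N and (l;000)² cancel in I_A²/I_B².
A: Δ = 4!·2!·4!/11! = 1/34650; Racah Σ t=1..3: t=1:−1/48 t=2:+1/24 t=3:−1/288 = 5/288; ⇒ 3j(3 4 3; 0 -1 1)² = 5/462, sgn +1
B: Δ = 4!·2!·4!/11! = 1/34650; Racah Σ t=1..1: t=1:−1/288 = -1/288; ⇒ 3j(3 4 3; 0 -3 3)² = 1/22, sgn -1
I_A²/I_B² = (5/462)/(1/22) = 5/21

5/21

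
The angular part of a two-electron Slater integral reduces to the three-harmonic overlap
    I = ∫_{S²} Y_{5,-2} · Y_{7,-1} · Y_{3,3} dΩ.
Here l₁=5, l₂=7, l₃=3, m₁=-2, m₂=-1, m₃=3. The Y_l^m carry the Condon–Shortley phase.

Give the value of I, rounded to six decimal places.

0.000000

L=15 odd ⇒ parity kills the (l;000) factor ⇒ I = 0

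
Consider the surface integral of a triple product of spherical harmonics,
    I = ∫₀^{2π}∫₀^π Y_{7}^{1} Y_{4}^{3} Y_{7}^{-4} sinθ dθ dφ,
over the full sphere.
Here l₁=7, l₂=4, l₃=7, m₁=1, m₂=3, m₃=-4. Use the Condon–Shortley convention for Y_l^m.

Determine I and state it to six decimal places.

Rules hold: Σm=0, L=18 even, 3≤7≤11.
N = 15·9·15 = 2025
Δ = 4!·10!·4!/19! = 1/58198140
Racah Σ t=0..4: t=0:+1/17418240 t=1:−1/622080 t=2:+1/230400 t=3:−1/622080 t=4:+1/17418240 = 1/806400
⇒ 3j(7 4 7; 0 0 0)² = 2268/230945, sgn -1
Racah Σ t=3..4: t=3:−1/4354560 t=4:+1/11612160 = -1/6967296
⇒ 3j(7 4 7; 1 3 -4)² = 625/50388, sgn +1
4πI² = N·(3j₀)²·(3jₘ)² = 47840625/193947611
I = -1·√(0.246668/4π) = -0.14010424

-0.140104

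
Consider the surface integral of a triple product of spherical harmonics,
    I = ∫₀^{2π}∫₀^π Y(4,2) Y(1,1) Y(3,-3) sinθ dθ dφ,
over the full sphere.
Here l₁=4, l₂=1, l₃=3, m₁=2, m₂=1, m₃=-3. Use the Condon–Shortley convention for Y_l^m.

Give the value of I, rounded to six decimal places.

Rules hold: Σm=0, L=8 even, 3≤3≤5.
N = 9·3·7 = 189
Δ = 2!·6!·0!/9! = 1/252
Racah Σ t=1..1: t=1:−1/36 = -1/36
⇒ 3j(4 1 3; 0 0 0)² = 4/63, sgn +1
Racah Σ t=2..2: t=2:+1/1440 = 1/1440
⇒ 3j(4 1 3; 2 1 -3)² = 1/252, sgn +1
4πI² = N·(3j₀)²·(3jₘ)² = 1/21
I = +1·√(0.047619/4π) = 0.06155813

0.061558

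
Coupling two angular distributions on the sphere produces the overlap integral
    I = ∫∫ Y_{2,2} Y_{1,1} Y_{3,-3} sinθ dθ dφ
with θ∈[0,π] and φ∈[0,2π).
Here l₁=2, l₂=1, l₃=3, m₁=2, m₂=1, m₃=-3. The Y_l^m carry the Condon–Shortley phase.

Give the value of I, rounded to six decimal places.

-0.319865

Rules hold: Σm=0, L=6 even, 1≤3≤3.
N = 5·3·7 = 105
Δ = 0!·4!·2!/7! = 1/105
Racah Σ t=0..0: t=0:+1/4 = 1/4
⇒ 3j(2 1 3; 0 0 0)² = 3/35, sgn -1
Racah Σ t=0..0: t=0:+1/48 = 1/48
⇒ 3j(2 1 3; 2 1 -3)² = 1/7, sgn +1
4πI² = N·(3j₀)²·(3jₘ)² = 9/7
I = -1·√(1.28571/4π) = -0.31986543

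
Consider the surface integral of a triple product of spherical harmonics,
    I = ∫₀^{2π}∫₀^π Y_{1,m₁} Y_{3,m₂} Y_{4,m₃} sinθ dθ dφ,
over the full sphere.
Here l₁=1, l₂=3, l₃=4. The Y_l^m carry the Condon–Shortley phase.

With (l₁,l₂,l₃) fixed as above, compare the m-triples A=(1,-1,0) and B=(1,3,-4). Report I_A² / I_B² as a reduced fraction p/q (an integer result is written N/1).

3/14

Shared (l₁,l₂,l₃)=(1,3,4): N and (l;000)² cancel in I_A²/I_B².
A: Δ = 0!·2!·6!/9! = 1/252; Racah Σ t=0..0: t=0:+1/96 = 1/96; ⇒ 3j(1 3 4; 1 -1 0)² = 1/42, sgn +1
B: Δ = 0!·2!·6!/9! = 1/252; Racah Σ t=0..0: t=0:+1/1440 = 1/1440; ⇒ 3j(1 3 4; 1 3 -4)² = 1/9, sgn +1
I_A²/I_B² = (1/42)/(1/9) = 3/14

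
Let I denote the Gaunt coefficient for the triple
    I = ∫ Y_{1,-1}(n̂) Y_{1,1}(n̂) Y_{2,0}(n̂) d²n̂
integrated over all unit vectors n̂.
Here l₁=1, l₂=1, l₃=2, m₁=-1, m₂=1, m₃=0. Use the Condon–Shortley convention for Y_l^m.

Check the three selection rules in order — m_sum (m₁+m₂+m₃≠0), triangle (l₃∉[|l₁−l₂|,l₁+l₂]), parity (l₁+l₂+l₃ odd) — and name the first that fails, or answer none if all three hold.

Σmᵢ = 0  ✓
l₃∈[|l₁−l₂|,l₁+l₂]=[0,2], have l₃=2  ✓
Σlᵢ = 4 ⇒ even  ✓

none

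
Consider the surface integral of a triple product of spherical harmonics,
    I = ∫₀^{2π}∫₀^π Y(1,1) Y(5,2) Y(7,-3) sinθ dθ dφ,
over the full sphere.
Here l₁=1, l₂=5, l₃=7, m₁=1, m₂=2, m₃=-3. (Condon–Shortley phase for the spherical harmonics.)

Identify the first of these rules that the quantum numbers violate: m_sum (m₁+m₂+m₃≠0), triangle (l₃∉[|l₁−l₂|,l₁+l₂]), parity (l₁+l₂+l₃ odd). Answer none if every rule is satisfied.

triangle

m₁+m₂+m₃ = 1 + 2 − 3 = 0  ✓
triangle: |1−5|=4 ≤ l₃=7 ≤ 1+5=6  ✗
parity: l₁+l₂+l₃ = 13 is odd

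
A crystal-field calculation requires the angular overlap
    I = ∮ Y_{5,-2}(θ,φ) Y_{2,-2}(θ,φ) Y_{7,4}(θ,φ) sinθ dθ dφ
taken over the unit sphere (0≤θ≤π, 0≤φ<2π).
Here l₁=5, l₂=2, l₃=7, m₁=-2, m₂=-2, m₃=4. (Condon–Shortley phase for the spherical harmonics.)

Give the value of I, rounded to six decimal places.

0.205860

Rules hold: Σm=0, L=14 even, 3≤7≤7.
N = 11·5·15 = 825
Δ = 0!·10!·4!/15! = 1/15015
Racah Σ t=0..0: t=0:+1/57600 = 1/57600
⇒ 3j(5 2 7; 0 0 0)² = 21/715, sgn -1
Racah Σ t=0..0: t=0:+1/725760 = 1/725760
⇒ 3j(5 2 7; -2 -2 4)² = 2/91, sgn -1
4πI² = N·(3j₀)²·(3jₘ)² = 90/169
I = +1·√(0.532544/4π) = 0.20586047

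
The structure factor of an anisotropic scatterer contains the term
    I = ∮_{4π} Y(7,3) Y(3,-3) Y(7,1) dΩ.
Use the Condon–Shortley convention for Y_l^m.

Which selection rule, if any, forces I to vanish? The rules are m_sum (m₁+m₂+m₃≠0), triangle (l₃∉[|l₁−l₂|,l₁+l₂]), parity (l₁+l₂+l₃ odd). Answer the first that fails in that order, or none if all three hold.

m_sum

Σmᵢ = 1  ✗
l₃∈[|l₁−l₂|,l₁+l₂]=[4,10], have l₃=7
Σlᵢ = 17 ⇒ odd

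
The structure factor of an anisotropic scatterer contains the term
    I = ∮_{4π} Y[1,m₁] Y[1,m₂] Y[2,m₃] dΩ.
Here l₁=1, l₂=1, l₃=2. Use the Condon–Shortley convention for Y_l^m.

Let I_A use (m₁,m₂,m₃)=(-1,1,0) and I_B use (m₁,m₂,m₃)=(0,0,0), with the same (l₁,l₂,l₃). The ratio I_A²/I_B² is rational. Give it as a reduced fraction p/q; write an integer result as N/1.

Shared (l₁,l₂,l₃)=(1,1,2): N and (l;000)² cancel in I_A²/I_B².
A: Δ = 0!·2!·2!/5! = 1/30; Racah Σ t=0..0: t=0:+1/4 = 1/4; ⇒ 3j(1 1 2; -1 1 0)² = 1/30, sgn +1
B: Δ = 0!·2!·2!/5! = 1/30; Racah Σ t=0..0: t=0:+1/1 = 1/1; ⇒ 3j(1 1 2; 0 0 0)² = 2/15, sgn +1
I_A²/I_B² = (1/30)/(2/15) = 1/4

1/4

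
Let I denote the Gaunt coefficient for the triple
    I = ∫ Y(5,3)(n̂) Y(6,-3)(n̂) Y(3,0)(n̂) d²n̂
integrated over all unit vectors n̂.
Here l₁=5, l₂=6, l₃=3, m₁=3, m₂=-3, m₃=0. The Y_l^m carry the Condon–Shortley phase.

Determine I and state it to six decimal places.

0.036034

Rules hold: Σm=0, L=14 even, 1≤3≤11.
N = 11·13·7 = 1001
Δ = 8!·2!·4!/15! = 1/675675
Racah Σ t=3..5: t=3:−1/8640 t=4:+1/2304 t=5:−1/8640 = 7/34560
⇒ 3j(5 6 3; 0 0 0)² = 7/429, sgn -1
Racah Σ t=0..2: t=0:+1/483840 t=1:−1/20160 t=2:+1/17280 = 1/96768
⇒ 3j(5 6 3; 3 -3 0)² = 1/1001, sgn -1
4πI² = N·(3j₀)²·(3jₘ)² = 7/429
I = +1·√(0.016317/4π) = 0.03603425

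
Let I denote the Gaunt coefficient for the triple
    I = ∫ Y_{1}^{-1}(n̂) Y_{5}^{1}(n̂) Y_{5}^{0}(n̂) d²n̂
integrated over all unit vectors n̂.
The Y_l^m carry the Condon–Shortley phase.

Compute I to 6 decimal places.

0.000000

L=11 odd ⇒ parity kills the (l;000) factor ⇒ I = 0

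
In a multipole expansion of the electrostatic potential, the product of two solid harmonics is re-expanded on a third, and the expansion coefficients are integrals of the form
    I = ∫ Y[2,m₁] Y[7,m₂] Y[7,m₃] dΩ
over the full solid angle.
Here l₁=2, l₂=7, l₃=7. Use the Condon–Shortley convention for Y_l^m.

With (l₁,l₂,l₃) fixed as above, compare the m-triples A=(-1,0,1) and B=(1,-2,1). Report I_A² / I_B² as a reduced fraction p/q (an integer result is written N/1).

l's match ⇒ only the (l;m) 3-j factors differ between A and B.
A: triangle coeff Δ(2,7,7) = 1/185640; Σ_t [1,2]: t=1:−1/1036800 t=2:+1/1209600 = -1/7257600; (3j)²=1/2210 [(2 7 7; -1 0 1)], sign=-1
B: triangle coeff Δ(2,7,7) = 1/185640; Σ_t [0,1]: t=0:+1/1209600 t=1:−1/1935360 = 1/3225600; (3j)²=243/61880 [(2 7 7; 1 -2 1)], sign=+1
I_A²/I_B² = (1/2210)/(243/61880) = 28/243

28/243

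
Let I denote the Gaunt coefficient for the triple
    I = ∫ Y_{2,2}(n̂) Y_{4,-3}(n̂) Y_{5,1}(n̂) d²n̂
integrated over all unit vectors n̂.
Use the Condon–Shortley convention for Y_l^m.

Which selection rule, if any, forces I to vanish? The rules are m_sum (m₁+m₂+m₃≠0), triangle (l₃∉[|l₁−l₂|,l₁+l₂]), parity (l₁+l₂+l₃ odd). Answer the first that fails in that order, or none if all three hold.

parity

azimuthal sum: 2 − 3 + 1 = 0  ✓
2 ≤ 5 ≤ 6 (triangle on l)  ✓
L = 2 + 4 + 5 = 11 (odd)  ✗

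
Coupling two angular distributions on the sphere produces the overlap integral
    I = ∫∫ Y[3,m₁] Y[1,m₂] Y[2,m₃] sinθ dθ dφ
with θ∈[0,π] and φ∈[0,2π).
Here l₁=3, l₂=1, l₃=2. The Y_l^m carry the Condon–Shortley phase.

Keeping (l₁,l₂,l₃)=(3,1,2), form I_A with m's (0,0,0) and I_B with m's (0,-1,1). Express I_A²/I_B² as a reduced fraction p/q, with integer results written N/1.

Same 3,1,2: normalisation and zero-m 3j drop out of the ratio.
A: Δ: 2! 4! 0! / 7! → 1/105; sum: t=1:−1/4 = -1/4; 3j²(3 1 2; 0 0 0) = Δ·Π!·Σ² = 3/35  (sign -1)
B: Δ: 2! 4! 0! / 7! → 1/105; sum: t=0:+1/12 = 1/12; 3j²(3 1 2; 0 -1 1) = Δ·Π!·Σ² = 1/35  (sign -1)
I_A²/I_B² = (3/35)/(1/35) = 3/1

3/1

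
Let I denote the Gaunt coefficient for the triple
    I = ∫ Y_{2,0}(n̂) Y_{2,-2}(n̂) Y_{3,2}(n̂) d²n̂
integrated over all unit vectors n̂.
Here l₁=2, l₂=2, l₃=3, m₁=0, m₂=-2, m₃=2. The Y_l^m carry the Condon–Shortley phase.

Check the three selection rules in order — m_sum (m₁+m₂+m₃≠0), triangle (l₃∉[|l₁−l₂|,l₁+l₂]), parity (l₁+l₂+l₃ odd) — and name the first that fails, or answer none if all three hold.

parity

Σmᵢ = 0  ✓
l₃∈[|l₁−l₂|,l₁+l₂]=[0,4], have l₃=3  ✓
Σlᵢ = 7 ⇒ odd  ✗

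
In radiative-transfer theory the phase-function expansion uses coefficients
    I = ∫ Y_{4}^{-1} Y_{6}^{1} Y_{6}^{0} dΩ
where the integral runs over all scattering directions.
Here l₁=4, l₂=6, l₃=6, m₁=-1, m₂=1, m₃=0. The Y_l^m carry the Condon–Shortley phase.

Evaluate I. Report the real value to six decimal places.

-0.043721

Rules hold: Σm=0, L=16 even, 2≤6≤10.
N = 9·13·13 = 1521
Δ = 4!·4!·8!/17! = 1/15315300
Racah Σ t=0..4: t=0:+1/829440 t=1:−1/25920 t=2:+1/9216 t=3:−1/25920 t=4:+1/829440 = 7/207360
⇒ 3j(4 6 6; 0 0 0)² = 28/2431, sgn +1
Racah Σ t=1..4: t=1:−1/207360 t=2:+1/17280 t=3:−1/13824 t=4:+1/103680 = -1/103680
⇒ 3j(4 6 6; -1 1 0)² = 10/7293, sgn -1
4πI² = N·(3j₀)²·(3jₘ)² = 840/34969
I = -1·√(0.0240213/4π) = -0.04372130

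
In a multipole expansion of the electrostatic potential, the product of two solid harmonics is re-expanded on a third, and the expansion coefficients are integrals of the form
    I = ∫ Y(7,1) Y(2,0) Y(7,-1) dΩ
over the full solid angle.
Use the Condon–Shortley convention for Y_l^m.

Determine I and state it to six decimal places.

Rules hold: Σm=0, L=16 even, 5≤7≤9.
N = 15·5·15 = 1125
Δ = 2!·12!·2!/17! = 1/185640
Racah Σ t=0..2: t=0:+1/2419200 t=1:−1/518400 t=2:+1/2419200 = -1/907200
⇒ 3j(7 2 7; 0 0 0)² = 56/3315, sgn +1
Racah Σ t=0..2: t=0:+1/2073600 t=1:−1/604800 t=2:+1/3870720 = -53/58060800
⇒ 3j(7 2 7; 1 0 -1)² = 2809/185640, sgn -1
4πI² = N·(3j₀)²·(3jₘ)² = 14045/48841
I = -1·√(0.287566/4π) = -0.15127378

-0.151274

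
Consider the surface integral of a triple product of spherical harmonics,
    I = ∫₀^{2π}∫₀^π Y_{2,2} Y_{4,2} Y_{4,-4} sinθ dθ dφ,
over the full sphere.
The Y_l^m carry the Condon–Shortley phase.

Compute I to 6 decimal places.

-0.106180

m-sum 0 ✓  L=10 even ✓  2≤4≤6 ✓
Π(2lᵢ+1) = 5×9×9 = 405
triangle coeff Δ(2,4,4) = 1/13860
Σ_t [0,2]: t=0:+1/192 t=1:−1/36 t=2:+1/192 = -5/288
(3j)²=20/693 [(2 4 4; 0 0 0)], sign=-1
Σ_t [0,0]: t=0:+1/2880 = 1/2880
(3j)²=2/165 [(2 4 4; 2 2 -4)], sign=+1
⇒ 4πI² = 120/847
I = (-1)√(120/847/(4π)) = -0.10618031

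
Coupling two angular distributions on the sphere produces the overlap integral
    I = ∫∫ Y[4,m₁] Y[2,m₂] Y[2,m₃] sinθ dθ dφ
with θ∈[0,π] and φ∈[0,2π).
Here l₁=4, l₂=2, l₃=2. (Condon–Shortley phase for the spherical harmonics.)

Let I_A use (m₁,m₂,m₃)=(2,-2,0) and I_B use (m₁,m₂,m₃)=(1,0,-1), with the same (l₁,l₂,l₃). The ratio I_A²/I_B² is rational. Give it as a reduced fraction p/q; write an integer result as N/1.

1/2

Shared (l₁,l₂,l₃)=(4,2,2): N and (l;000)² cancel in I_A²/I_B².
A: Δ = 4!·4!·0!/9! = 1/630; Racah Σ t=0..0: t=0:+1/96 = 1/96; ⇒ 3j(4 2 2; 2 -2 0)² = 1/42, sgn +1
B: Δ = 4!·4!·0!/9! = 1/630; Racah Σ t=2..2: t=2:+1/24 = 1/24; ⇒ 3j(4 2 2; 1 0 -1)² = 1/21, sgn -1
I_A²/I_B² = (1/42)/(1/21) = 1/2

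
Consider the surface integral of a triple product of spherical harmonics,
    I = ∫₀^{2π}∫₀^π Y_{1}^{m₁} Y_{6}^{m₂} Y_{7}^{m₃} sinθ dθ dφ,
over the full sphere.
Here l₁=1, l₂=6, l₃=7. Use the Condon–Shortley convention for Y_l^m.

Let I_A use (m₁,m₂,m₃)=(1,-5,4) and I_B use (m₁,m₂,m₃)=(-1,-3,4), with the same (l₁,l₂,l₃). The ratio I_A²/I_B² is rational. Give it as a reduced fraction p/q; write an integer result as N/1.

3/55

Same 1,6,7: normalisation and zero-m 3j drop out of the ratio.
A: Δ: 0! 2! 12! / 15! → 1/1365; sum: t=0:+1/79833600 = 1/79833600; 3j²(1 6 7; 1 -5 4) = Δ·Π!·Σ² = 1/455  (sign -1)
B: Δ: 0! 2! 12! / 15! → 1/1365; sum: t=0:+1/4354560 = 1/4354560; 3j²(1 6 7; -1 -3 4) = Δ·Π!·Σ² = 11/273  (sign -1)
I_A²/I_B² = (1/455)/(11/273) = 3/55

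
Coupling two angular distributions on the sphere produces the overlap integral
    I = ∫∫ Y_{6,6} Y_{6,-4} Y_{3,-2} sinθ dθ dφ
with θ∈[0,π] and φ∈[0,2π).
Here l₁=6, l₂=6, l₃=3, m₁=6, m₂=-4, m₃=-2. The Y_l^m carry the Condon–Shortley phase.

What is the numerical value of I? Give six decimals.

0.000000

Σlᵢ=15 odd — θ-integrand is odd under cosθ→−cosθ; I=0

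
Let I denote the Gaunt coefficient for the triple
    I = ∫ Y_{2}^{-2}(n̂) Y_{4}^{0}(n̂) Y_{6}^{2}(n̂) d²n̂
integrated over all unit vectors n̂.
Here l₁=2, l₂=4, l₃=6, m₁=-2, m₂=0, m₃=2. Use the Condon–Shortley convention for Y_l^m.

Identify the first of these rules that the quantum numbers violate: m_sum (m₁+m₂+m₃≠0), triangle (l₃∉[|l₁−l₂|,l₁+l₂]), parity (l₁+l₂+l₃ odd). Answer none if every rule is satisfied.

none

azimuthal sum: -2 + 0 + 2 = 0  ✓
2 ≤ 6 ≤ 6 (triangle on l)  ✓
L = 2 + 4 + 6 = 12 (even)  ✓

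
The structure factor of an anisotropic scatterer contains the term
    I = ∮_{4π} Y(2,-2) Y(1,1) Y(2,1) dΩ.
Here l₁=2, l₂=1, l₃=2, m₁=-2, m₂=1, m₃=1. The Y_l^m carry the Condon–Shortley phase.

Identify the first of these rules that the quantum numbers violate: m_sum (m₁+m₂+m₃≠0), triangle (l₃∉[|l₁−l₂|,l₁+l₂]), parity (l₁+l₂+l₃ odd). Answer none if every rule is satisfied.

parity

m₁+m₂+m₃ = -2 + 1 + 1 = 0  ✓
triangle: |2−1|=1 ≤ l₃=2 ≤ 2+1=3  ✓
parity: l₁+l₂+l₃ = 5 is odd  ✗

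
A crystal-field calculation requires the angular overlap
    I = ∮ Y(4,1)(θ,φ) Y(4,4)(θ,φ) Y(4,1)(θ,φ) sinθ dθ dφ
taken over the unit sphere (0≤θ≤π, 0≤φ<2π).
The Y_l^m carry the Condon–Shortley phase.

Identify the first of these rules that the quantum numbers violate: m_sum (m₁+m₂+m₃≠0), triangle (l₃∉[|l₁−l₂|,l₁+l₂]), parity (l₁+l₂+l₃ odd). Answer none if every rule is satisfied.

m_sum

m₁+m₂+m₃ = 1 + 4 + 1 = 6  ✗
triangle: |4−4|=0 ≤ l₃=4 ≤ 4+4=8
parity: l₁+l₂+l₃ = 12 is even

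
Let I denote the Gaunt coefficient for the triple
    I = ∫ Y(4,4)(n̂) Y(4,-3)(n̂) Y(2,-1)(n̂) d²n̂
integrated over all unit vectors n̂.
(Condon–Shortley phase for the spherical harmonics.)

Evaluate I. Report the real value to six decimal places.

0.198645

Rules hold: Σm=0, L=10 even, 0≤2≤8.
N = 9·9·5 = 405
Δ = 6!·2!·2!/11! = 1/13860
Racah Σ t=2..4: t=2:+1/192 t=3:−1/36 t=4:+1/192 = -5/288
⇒ 3j(4 4 2; 0 0 0)² = 20/693, sgn -1
Racah Σ t=0..0: t=0:+1/1440 = 1/1440
⇒ 3j(4 4 2; 4 -3 -1)² = 7/165, sgn -1
4πI² = N·(3j₀)²·(3jₘ)² = 60/121
I = +1·√(0.495868/4π) = 0.19864517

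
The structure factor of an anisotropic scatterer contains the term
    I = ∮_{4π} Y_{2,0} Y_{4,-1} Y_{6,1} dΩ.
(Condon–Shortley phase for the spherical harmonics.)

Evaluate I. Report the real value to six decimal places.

Checks pass: Σm=0; 12 even; l₃=6∈[2,6].
(2·2+1)(2·4+1)(2·6+1) = 585
Δ: 0! 4! 8! / 13! → 1/6435
sum: t=0:+1/2304 = 1/2304
3j²(2 4 6; 0 0 0) = Δ·Π!·Σ² = 5/143  (sign +1)
sum: t=0:+1/2880 = 1/2880
3j²(2 4 6; 0 -1 1) = Δ·Π!·Σ² = 14/429  (sign -1)
combine: 4πI² = 585·5/143·14/429 = 1050/1573
take √, sign -1: I = -0.23047581

-0.230476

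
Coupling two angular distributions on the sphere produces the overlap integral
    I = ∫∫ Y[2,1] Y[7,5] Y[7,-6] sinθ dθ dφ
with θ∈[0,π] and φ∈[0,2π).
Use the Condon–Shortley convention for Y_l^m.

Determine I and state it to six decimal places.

0.196071

Checks pass: Σm=0; 16 even; l₃=7∈[5,9].
(2·2+1)(2·7+1)(2·7+1) = 1125
Δ: 2! 2! 12! / 17! → 1/185640
sum: t=0:+1/2419200 t=1:−1/518400 t=2:+1/2419200 = -1/907200
3j²(2 7 7; 0 0 0) = Δ·Π!·Σ² = 56/3315  (sign +1)
sum: t=0:+1/958003200 t=1:−1/79833600 = -1/87091200
3j²(2 7 7; 1 5 -6) = Δ·Π!·Σ² = 121/4760  (sign +1)
combine: 4πI² = 1125·56/3315·121/4760 = 1815/3757
take √, sign +1: I = 0.19607074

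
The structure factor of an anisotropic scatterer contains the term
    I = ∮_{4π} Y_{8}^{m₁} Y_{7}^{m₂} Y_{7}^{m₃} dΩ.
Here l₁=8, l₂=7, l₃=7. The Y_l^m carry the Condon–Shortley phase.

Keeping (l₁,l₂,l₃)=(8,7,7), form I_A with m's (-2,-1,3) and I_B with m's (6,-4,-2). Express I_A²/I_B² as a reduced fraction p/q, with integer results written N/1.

910/841

Shared (l₁,l₂,l₃)=(8,7,7): N and (l;000)² cancel in I_A²/I_B².
A: Δ = 8!·8!·6!/23! = 1/22086194130; Racah Σ t=2..6: t=2:+1/2786918400 t=3:−1/130636800 t=4:+1/39813120 t=5:−1/62208000 t=6:+1/597196800 = 143/41803776000; ⇒ 3j(8 7 7; -2 -1 3)² = 26/7429, sgn +1
B: Δ = 8!·8!·6!/23! = 1/22086194130; Racah Σ t=0..2: t=0:+1/2090188800 t=1:−1/1219276800 t=2:+1/6967296000 = -29/146313216000; ⇒ 3j(8 7 7; 6 -4 -2)² = 841/260015, sgn +1
I_A²/I_B² = (26/7429)/(841/260015) = 910/841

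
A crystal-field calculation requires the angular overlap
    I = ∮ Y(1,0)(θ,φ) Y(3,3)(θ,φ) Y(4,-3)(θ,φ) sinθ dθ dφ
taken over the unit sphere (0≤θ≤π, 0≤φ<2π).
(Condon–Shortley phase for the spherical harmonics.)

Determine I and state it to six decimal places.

-0.162868

m-sum 0 ✓  L=8 even ✓  2≤4≤4 ✓
Π(2lᵢ+1) = 3×7×9 = 189
triangle coeff Δ(1,3,4) = 1/252
Σ_t [0,0]: t=0:+1/36 = 1/36
(3j)²=4/63 [(1 3 4; 0 0 0)], sign=+1
Σ_t [0,0]: t=0:+1/720 = 1/720
(3j)²=1/36 [(1 3 4; 0 3 -3)], sign=-1
⇒ 4πI² = 1/3
I = (-1)√(1/3/(4π)) = -0.16286750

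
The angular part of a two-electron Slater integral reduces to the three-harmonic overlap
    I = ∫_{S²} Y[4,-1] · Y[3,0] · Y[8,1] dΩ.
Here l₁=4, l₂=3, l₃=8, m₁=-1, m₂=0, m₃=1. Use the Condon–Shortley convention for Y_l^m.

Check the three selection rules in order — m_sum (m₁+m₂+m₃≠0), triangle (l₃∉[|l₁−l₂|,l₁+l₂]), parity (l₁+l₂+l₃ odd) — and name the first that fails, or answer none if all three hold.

m₁+m₂+m₃ = -1 + 0 + 1 = 0  ✓
triangle: |4−3|=1 ≤ l₃=8 ≤ 4+3=7  ✗
parity: l₁+l₂+l₃ = 15 is odd

triangle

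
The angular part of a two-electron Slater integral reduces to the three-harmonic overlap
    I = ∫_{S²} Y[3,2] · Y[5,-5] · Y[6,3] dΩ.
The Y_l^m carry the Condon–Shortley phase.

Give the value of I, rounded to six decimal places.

0.088266

Checks pass: Σm=0; 14 even; l₃=6∈[2,8].
(2·3+1)(2·5+1)(2·6+1) = 1001
Δ: 2! 4! 8! / 15! → 1/675675
sum: t=0:+1/8640 t=1:−1/2304 t=2:+1/8640 = -7/34560
3j²(3 5 6; 0 0 0) = Δ·Π!·Σ² = 7/429  (sign -1)
sum: t=0:+1/483840 = 1/483840
3j²(3 5 6; 2 -5 3) = Δ·Π!·Σ² = 6/1001  (sign -1)
combine: 4πI² = 1001·7/429·6/1001 = 14/143
take √, sign +1: I = 0.08826552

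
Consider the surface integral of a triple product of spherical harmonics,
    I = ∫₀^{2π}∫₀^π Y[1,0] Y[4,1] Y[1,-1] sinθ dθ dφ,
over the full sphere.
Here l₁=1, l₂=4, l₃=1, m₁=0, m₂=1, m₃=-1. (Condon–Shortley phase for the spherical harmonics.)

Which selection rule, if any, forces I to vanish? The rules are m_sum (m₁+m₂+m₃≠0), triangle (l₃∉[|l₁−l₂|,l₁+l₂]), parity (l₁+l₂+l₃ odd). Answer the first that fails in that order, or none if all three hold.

Σmᵢ = 0  ✓
l₃∈[|l₁−l₂|,l₁+l₂]=[3,5], have l₃=1  ✗
Σlᵢ = 6 ⇒ even

triangle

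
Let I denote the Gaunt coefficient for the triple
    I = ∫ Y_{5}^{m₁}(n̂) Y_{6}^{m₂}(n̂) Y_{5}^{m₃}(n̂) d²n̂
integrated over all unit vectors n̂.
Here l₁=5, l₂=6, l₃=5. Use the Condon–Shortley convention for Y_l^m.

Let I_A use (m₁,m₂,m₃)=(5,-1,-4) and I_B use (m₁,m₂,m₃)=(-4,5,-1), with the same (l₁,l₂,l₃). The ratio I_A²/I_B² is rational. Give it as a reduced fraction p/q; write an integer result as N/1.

l's match ⇒ only the (l;m) 3-j factors differ between A and B.
A: triangle coeff Δ(5,6,5) = 1/28588560; Σ_t [0,0]: t=0:+1/2073600 = 1/2073600; (3j)²=63/9724 [(5 6 5; 5 -1 -4)], sign=-1
B: triangle coeff Δ(5,6,5) = 1/28588560; Σ_t [5,6]: t=5:−1/2073600 t=6:+1/518400 = 1/691200; (3j)²=81/4420 [(5 6 5; -4 5 -1)], sign=+1
I_A²/I_B² = (63/9724)/(81/4420) = 35/99

35/99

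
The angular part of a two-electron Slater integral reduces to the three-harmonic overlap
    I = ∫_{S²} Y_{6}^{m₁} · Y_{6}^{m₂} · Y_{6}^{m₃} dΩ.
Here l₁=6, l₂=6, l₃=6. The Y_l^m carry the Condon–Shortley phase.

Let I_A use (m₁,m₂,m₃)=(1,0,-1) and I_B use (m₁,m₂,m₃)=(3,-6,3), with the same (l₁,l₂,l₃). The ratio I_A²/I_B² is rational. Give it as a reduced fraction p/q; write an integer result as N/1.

l's match ⇒ only the (l;m) 3-j factors differ between A and B.
A: triangle coeff Δ(6,6,6) = 1/325909584; Σ_t [0,5]: t=0:+1/62208000 t=1:−1/691200 t=2:+1/82944 t=3:−1/62208 t=4:+1/276480 t=5:−1/10368000 = -1/518400; (3j)²=100/46189 [(6 6 6; 1 0 -1)], sign=+1
B: triangle coeff Δ(6,6,6) = 1/325909584; Σ_t [0,0]: t=0:+1/18662400 = 1/18662400; (3j)²=84/4199 [(6 6 6; 3 -6 3)], sign=-1
I_A²/I_B² = (100/46189)/(84/4199) = 25/231

25/231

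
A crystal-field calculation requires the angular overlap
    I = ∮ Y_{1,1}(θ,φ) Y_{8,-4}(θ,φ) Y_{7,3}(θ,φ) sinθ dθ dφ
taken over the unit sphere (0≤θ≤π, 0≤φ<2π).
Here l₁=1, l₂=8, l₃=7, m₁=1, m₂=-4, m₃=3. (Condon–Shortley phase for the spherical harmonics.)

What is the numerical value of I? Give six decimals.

0.248575

Rules hold: Σm=0, L=16 even, 7≤7≤9.
N = 3·17·15 = 765
Δ = 2!·0!·14!/17! = 1/2040
Racah Σ t=1..1: t=1:−1/25401600 = -1/25401600
⇒ 3j(1 8 7; 0 0 0)² = 8/255, sgn +1
Racah Σ t=0..0: t=0:+1/174182400 = 1/174182400
⇒ 3j(1 8 7; 1 -4 3)² = 11/340, sgn +1
4πI² = N·(3j₀)²·(3jₘ)² = 66/85
I = +1·√(0.776471/4π) = 0.24857507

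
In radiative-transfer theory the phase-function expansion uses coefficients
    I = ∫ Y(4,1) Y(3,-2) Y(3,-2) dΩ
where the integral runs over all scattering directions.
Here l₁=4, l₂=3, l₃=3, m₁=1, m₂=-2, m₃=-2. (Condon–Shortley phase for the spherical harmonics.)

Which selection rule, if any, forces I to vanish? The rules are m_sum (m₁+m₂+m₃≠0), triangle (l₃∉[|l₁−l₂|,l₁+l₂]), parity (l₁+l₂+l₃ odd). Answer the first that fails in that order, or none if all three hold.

m_sum

Σmᵢ = -3  ✗
l₃∈[|l₁−l₂|,l₁+l₂]=[1,7], have l₃=3
Σlᵢ = 10 ⇒ even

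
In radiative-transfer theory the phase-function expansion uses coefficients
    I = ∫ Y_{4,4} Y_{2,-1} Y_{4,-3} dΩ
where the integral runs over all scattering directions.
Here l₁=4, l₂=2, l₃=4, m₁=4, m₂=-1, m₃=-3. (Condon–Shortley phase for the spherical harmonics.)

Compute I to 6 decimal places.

Rules hold: Σm=0, L=10 even, 2≤4≤6.
N = 9·5·9 = 405
Δ = 2!·6!·2!/11! = 1/13860
Racah Σ t=0..2: t=0:+1/192 t=1:−1/36 t=2:+1/192 = -5/288
⇒ 3j(4 2 4; 0 0 0)² = 20/693, sgn -1
Racah Σ t=0..0: t=0:+1/1440 = 1/1440
⇒ 3j(4 2 4; 4 -1 -3)² = 7/165, sgn -1
4πI² = N·(3j₀)²·(3jₘ)² = 60/121
I = +1·√(0.495868/4π) = 0.19864517

0.198645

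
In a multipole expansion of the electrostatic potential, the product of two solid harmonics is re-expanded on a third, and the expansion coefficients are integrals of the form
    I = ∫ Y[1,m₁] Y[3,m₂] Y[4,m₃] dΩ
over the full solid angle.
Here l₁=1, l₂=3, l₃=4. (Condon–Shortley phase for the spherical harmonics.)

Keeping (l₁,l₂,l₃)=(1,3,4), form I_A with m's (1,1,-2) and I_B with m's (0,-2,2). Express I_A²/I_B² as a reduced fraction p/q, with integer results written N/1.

5/4

Same 1,3,4: normalisation and zero-m 3j drop out of the ratio.
A: Δ: 0! 2! 6! / 9! → 1/252; sum: t=0:+1/96 = 1/96; 3j²(1 3 4; 1 1 -2) = Δ·Π!·Σ² = 5/84  (sign +1)
B: Δ: 0! 2! 6! / 9! → 1/252; sum: t=0:+1/120 = 1/120; 3j²(1 3 4; 0 -2 2) = Δ·Π!·Σ² = 1/21  (sign +1)
I_A²/I_B² = (5/84)/(1/21) = 5/4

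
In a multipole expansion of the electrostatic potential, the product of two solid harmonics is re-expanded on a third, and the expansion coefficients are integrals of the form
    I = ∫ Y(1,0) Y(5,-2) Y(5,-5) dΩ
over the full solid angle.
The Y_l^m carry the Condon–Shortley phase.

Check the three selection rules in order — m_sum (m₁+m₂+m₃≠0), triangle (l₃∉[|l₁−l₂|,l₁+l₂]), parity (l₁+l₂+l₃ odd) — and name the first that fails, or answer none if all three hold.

m_sum

Σmᵢ = -7  ✗
l₃∈[|l₁−l₂|,l₁+l₂]=[4,6], have l₃=5
Σlᵢ = 11 ⇒ odd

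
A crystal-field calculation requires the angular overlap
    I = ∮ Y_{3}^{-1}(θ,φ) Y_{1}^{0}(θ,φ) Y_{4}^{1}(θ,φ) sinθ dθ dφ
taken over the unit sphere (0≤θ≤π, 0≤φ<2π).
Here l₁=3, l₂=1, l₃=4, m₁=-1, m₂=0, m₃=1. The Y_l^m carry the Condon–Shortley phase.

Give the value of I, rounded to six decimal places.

m-sum 0 ✓  L=8 even ✓  2≤4≤4 ✓
Π(2lᵢ+1) = 7×3×9 = 189
triangle coeff Δ(3,1,4) = 1/252
Σ_t [0,0]: t=0:+1/36 = 1/36
(3j)²=4/63 [(3 1 4; 0 0 0)], sign=+1
Σ_t [0,0]: t=0:+1/48 = 1/48
(3j)²=5/84 [(3 1 4; -1 0 1)], sign=-1
⇒ 4πI² = 5/7
I = (-1)√(5/7/(4π)) = -0.23841361

-0.238414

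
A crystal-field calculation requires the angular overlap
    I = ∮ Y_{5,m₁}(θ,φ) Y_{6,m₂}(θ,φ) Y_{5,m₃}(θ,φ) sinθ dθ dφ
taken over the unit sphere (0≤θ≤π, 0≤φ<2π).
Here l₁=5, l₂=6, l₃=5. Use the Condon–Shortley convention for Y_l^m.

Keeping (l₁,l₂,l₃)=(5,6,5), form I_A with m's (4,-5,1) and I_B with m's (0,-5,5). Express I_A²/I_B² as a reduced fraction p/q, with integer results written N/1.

Shared (l₁,l₂,l₃)=(5,6,5): N and (l;000)² cancel in I_A²/I_B².
A: Δ = 6!·4!·6!/17! = 1/28588560; Racah Σ t=0..1: t=0:+1/518400 t=1:−1/2073600 = 1/691200; ⇒ 3j(5 6 5; 4 -5 1)² = 81/4420, sgn +1
B: Δ = 6!·4!·6!/17! = 1/28588560; Racah Σ t=1..1: t=1:−1/2073600 = -1/2073600; ⇒ 3j(5 6 5; 0 -5 5)² = 15/884, sgn -1
I_A²/I_B² = (81/4420)/(15/884) = 27/25

27/25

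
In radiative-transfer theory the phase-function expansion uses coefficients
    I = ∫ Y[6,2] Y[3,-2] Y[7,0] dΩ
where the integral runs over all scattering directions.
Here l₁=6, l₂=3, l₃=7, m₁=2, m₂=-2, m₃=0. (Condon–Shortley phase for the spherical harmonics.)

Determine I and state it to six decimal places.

m-sum 0 ✓  L=16 even ✓  3≤7≤9 ✓
Π(2lᵢ+1) = 13×7×15 = 1365
triangle coeff Δ(6,3,7) = 1/2042040
Σ_t [0,2]: t=0:+1/207360 t=1:−1/57600 t=2:+1/207360 = -1/129600
(3j)²=168/12155 [(6 3 7; 0 0 0)], sign=+1
Σ_t [0,1]: t=0:+1/207360 t=1:−1/725760 = 1/290304
(3j)²=125/7293 [(6 3 7; 2 -2 0)], sign=-1
⇒ 4πI² = 147000/454597
I = (-1)√(147000/454597/(4π)) = -0.16041333

-0.160413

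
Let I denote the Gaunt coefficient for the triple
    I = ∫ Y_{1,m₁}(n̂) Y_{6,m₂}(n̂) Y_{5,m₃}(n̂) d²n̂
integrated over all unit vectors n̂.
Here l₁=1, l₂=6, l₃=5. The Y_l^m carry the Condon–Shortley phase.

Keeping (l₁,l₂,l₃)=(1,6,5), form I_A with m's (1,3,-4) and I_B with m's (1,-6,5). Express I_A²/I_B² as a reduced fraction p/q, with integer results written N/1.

1/22

Shared (l₁,l₂,l₃)=(1,6,5): N and (l;000)² cancel in I_A²/I_B².
A: Δ = 2!·0!·10!/13! = 1/858; Racah Σ t=0..0: t=0:+1/725760 = 1/725760; ⇒ 3j(1 6 5; 1 3 -4)² = 1/286, sgn -1
B: Δ = 2!·0!·10!/13! = 1/858; Racah Σ t=0..0: t=0:+1/7257600 = 1/7257600; ⇒ 3j(1 6 5; 1 -6 5)² = 1/13, sgn +1
I_A²/I_B² = (1/286)/(1/13) = 1/22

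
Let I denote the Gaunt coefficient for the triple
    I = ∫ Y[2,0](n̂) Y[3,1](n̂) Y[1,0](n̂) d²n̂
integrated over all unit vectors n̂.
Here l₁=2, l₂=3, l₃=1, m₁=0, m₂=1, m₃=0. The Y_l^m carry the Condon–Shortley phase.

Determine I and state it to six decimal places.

m-sum = 0 + 1 + 0 = 1 ≠ 0 ⇒ I = 0

0.000000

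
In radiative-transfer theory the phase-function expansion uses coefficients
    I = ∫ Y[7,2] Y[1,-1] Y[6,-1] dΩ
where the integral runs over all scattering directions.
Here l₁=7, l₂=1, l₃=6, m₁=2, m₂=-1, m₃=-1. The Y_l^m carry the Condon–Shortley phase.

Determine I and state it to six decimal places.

Rules hold: Σm=0, L=14 even, 6≤6≤8.
N = 15·3·13 = 585
Δ = 2!·12!·0!/15! = 1/1365
Racah Σ t=1..1: t=1:−1/518400 = -1/518400
⇒ 3j(7 1 6; 0 0 0)² = 7/195, sgn -1
Racah Σ t=0..0: t=0:+1/1209600 = 1/1209600
⇒ 3j(7 1 6; 2 -1 -1)² = 12/455, sgn -1
4πI² = N·(3j₀)²·(3jₘ)² = 36/65
I = +1·√(0.553846/4π) = 0.20993732

0.209937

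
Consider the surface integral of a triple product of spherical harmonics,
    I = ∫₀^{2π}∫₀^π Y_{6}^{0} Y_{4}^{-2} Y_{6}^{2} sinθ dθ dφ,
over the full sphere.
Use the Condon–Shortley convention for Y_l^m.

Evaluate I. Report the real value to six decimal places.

m-sum 0 ✓  L=16 even ✓  2≤6≤10 ✓
Π(2lᵢ+1) = 13×9×13 = 1521
triangle coeff Δ(6,4,6) = 1/15315300
Σ_t [0,4]: t=0:+1/829440 t=1:−1/25920 t=2:+1/9216 t=3:−1/25920 t=4:+1/829440 = 7/207360
(3j)²=28/2431 [(6 4 6; 0 0 0)], sign=+1
Σ_t [0,2]: t=0:+1/138240 t=1:−1/25920 t=2:+1/55296 = -11/829440
(3j)²=11/1326 [(6 4 6; 0 -2 2)], sign=-1
⇒ 4πI² = 42/289
I = (-1)√(42/289/(4π)) = -0.10754019

-0.107540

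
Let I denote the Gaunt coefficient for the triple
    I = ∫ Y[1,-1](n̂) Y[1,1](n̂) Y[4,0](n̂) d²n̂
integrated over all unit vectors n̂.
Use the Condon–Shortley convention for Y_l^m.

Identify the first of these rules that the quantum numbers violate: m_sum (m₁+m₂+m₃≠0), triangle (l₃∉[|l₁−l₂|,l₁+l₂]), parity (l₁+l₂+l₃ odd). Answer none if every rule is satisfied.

Σmᵢ = 0  ✓
l₃∈[|l₁−l₂|,l₁+l₂]=[0,2], have l₃=4  ✗
Σlᵢ = 6 ⇒ even

triangle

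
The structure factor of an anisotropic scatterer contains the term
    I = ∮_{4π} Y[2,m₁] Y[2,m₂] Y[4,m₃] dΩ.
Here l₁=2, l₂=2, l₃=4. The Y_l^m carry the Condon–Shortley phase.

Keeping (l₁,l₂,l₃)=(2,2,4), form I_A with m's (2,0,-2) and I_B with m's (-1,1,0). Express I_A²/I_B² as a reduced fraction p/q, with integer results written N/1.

l's match ⇒ only the (l;m) 3-j factors differ between A and B.
A: triangle coeff Δ(2,2,4) = 1/630; Σ_t [0,0]: t=0:+1/96 = 1/96; (3j)²=1/42 [(2 2 4; 2 0 -2)], sign=+1
B: triangle coeff Δ(2,2,4) = 1/630; Σ_t [0,0]: t=0:+1/36 = 1/36; (3j)²=8/315 [(2 2 4; -1 1 0)], sign=+1
I_A²/I_B² = (1/42)/(8/315) = 15/16

15/16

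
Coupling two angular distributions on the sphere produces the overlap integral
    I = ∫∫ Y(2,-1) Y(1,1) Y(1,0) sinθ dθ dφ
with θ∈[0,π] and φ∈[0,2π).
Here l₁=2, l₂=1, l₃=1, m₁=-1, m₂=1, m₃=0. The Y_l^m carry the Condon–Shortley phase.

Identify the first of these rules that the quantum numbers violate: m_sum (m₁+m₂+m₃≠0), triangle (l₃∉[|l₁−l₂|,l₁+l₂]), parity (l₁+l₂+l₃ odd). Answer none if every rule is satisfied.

none

Σmᵢ = 0  ✓
l₃∈[|l₁−l₂|,l₁+l₂]=[1,3], have l₃=1  ✓
Σlᵢ = 4 ⇒ even  ✓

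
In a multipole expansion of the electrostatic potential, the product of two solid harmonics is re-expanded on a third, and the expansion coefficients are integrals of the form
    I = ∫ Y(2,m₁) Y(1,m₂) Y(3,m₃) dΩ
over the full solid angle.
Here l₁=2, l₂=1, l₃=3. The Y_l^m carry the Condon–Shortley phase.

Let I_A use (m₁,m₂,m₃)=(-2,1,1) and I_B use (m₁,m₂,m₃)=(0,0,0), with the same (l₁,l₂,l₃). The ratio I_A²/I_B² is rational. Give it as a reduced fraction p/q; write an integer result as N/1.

Same 2,1,3: normalisation and zero-m 3j drop out of the ratio.
A: Δ: 0! 4! 2! / 7! → 1/105; sum: t=0:+1/48 = 1/48; 3j²(2 1 3; -2 1 1) = Δ·Π!·Σ² = 1/105  (sign +1)
B: Δ: 0! 4! 2! / 7! → 1/105; sum: t=0:+1/4 = 1/4; 3j²(2 1 3; 0 0 0) = Δ·Π!·Σ² = 3/35  (sign -1)
I_A²/I_B² = (1/105)/(3/35) = 1/9

1/9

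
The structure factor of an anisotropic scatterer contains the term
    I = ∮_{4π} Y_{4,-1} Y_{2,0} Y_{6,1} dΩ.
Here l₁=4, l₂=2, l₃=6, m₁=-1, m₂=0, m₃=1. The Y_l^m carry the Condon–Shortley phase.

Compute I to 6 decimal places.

m-sum 0 ✓  L=12 even ✓  2≤6≤6 ✓
Π(2lᵢ+1) = 9×5×13 = 585
triangle coeff Δ(4,2,6) = 1/6435
Σ_t [0,0]: t=0:+1/2304 = 1/2304
(3j)²=5/143 [(4 2 6; 0 0 0)], sign=+1
Σ_t [0,0]: t=0:+1/2880 = 1/2880
(3j)²=14/429 [(4 2 6; -1 0 1)], sign=-1
⇒ 4πI² = 1050/1573
I = (-1)√(1050/1573/(4π)) = -0.23047581

-0.230476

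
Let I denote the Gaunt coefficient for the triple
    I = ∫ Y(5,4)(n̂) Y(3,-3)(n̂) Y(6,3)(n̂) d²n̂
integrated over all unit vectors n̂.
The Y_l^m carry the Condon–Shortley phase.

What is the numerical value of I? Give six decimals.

Σmᵢ = 4 ≠ 0, so the φ-integral vanishes; I = 0

0.000000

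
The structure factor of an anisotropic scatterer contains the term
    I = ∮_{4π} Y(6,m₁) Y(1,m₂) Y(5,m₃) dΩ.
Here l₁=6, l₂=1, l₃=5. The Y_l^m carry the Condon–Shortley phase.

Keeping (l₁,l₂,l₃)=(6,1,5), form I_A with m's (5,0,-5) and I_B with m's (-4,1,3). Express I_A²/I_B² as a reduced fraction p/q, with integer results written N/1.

Same 6,1,5: normalisation and zero-m 3j drop out of the ratio.
A: Δ: 2! 10! 0! / 13! → 1/858; sum: t=1:−1/3628800 = -1/3628800; 3j²(6 1 5; 5 0 -5) = Δ·Π!·Σ² = 1/78  (sign -1)
B: Δ: 2! 10! 0! / 13! → 1/858; sum: t=2:+1/161280 = 1/161280; 3j²(6 1 5; -4 1 3) = Δ·Π!·Σ² = 15/286  (sign +1)
I_A²/I_B² = (1/78)/(15/286) = 11/45

11/45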